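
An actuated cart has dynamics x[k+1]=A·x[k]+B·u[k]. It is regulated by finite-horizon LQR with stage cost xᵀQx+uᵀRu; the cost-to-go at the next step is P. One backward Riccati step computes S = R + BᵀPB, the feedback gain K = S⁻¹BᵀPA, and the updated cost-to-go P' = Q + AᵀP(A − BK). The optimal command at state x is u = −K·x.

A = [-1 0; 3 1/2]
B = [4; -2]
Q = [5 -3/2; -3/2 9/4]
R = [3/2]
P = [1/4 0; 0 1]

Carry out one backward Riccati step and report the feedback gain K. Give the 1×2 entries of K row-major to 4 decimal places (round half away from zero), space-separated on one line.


-0.7368 -0.1053

BᵀP = [1.0000 -2.0000]
S = R + BᵀPB = [3/2] + [8.0000] = [9.5000]
BᵀPA = [-7.0000 -1.0000]
K = S⁻¹·BᵀPA = [-0.7368 -0.1053]
A−BK = [1.9474 0.4211; 1.5263 0.2895]
AᵀP(A−BK) = [4.0921 0.7632; 0.7632 0.1447]
P' = Q + AᵀP(A−BK) = [9.0921 -0.7368; -0.7368 2.3947]
tr(P') = 11.4868


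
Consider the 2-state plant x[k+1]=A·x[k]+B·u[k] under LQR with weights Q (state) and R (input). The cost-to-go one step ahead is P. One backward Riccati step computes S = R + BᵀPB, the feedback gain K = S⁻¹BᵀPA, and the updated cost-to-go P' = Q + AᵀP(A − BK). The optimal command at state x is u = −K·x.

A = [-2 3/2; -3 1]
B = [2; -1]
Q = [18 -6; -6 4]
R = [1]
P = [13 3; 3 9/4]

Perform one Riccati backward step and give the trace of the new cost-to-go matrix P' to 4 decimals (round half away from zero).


BᵀP = [23.0000 3.7500]
S = R + BᵀPB = [1] + [42.2500] = [43.2500]
BᵀPA = [-57.2500 38.2500]
K = S⁻¹·BᵀPA = [-1.3237 0.8844]
A−BK = [0.6474 -0.2688; -4.3237 1.8844]
AᵀP(A−BK) = [32.4682 -14.6185; -14.6185 6.6720]
P' = Q + AᵀP(A−BK) = [50.4682 -20.6185; -20.6185 10.6720]
tr(P') = 61.1402

61.1402


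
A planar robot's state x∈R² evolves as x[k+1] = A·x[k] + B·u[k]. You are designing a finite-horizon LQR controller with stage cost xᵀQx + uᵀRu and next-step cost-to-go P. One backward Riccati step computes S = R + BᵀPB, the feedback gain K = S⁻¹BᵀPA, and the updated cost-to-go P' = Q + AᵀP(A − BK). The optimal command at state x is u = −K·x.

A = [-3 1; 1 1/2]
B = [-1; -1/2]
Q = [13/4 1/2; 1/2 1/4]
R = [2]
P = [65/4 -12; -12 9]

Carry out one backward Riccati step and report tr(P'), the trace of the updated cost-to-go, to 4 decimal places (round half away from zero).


60.1544

BᵀP = [-10.2500 7.5000]
S = R + BᵀPB = [2] + [6.5000] = [8.5000]
BᵀPA = [38.2500 -6.5000]
K = S⁻¹·BᵀPA = [4.5000 -0.7647]
A−BK = [1.5000 0.2353; 3.2500 0.1176]
AᵀP(A−BK) = [55.1250 -9.0000; -9.0000 1.5294]
P' = Q + AᵀP(A−BK) = [58.3750 -8.5000; -8.5000 1.7794]
tr(P') = 60.1544


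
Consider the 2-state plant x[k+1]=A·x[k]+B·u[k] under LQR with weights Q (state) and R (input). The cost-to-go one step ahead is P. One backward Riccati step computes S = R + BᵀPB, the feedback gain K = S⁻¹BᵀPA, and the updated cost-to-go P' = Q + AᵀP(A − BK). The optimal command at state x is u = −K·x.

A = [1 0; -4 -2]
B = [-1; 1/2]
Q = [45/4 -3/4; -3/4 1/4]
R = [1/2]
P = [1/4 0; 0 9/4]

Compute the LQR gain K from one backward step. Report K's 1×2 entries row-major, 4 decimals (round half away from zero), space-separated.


BᵀP = [-0.2500 1.1250]
S = R + BᵀPB = [1/2] + [0.8125] = [1.3125]
BᵀPA = [-4.7500 -2.2500]
K = S⁻¹·BᵀPA = [-3.6190 -1.7143]
A−BK = [-2.6190 -1.7143; -2.1905 -1.1429]
AᵀP(A−BK) = [19.0595 9.8571; 9.8571 5.1429]
P' = Q + AᵀP(A−BK) = [30.3095 9.1071; 9.1071 5.3929]
tr(P') = 35.7024

-3.6190 -1.7143


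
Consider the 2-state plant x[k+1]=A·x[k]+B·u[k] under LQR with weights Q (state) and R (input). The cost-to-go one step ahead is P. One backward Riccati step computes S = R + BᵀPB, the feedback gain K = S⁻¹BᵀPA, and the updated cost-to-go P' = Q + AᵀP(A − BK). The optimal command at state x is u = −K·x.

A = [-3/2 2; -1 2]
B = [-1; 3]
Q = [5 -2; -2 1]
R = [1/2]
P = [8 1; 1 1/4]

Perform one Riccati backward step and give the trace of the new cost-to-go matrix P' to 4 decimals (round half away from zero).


BᵀP = [-5.0000 -0.2500]
S = R + BᵀPB = [1/2] + [4.2500] = [4.7500]
BᵀPA = [7.7500 -10.5000]
K = S⁻¹·BᵀPA = [1.6316 -2.2105]
A−BK = [0.1316 -0.2105; -5.8947 8.6316]
AᵀP(A−BK) = [8.6053 -12.3684; -12.3684 17.7895]
P' = Q + AᵀP(A−BK) = [13.6053 -14.3684; -14.3684 18.7895]
tr(P') = 32.3947

32.3947


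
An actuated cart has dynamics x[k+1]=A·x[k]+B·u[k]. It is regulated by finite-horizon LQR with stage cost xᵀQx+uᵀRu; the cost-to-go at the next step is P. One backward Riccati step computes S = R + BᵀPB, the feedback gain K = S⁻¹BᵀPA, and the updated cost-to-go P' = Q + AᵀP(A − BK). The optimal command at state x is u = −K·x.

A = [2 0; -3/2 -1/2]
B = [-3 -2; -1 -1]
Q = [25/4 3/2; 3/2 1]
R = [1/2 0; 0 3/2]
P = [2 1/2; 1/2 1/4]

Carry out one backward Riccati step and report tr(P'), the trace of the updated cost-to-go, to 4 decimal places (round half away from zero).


7.8857

BᵀP = [-6.5000 -1.7500; -4.5000 -1.2500]
S = R + BᵀPB = [1/2 0; 0 3/2] + [21.2500 14.7500; 14.7500 10.2500] = [21.7500 14.7500; 14.7500 11.7500]
BᵀPA = [-10.3750 0.8750; -7.1250 0.6250]
K = S⁻¹·BᵀPA = [-0.4424 0.0280; -0.0510 0.0181]
A−BK = [0.5707 0.1201; -1.9934 -0.4539]
AᵀP(A−BK) = [0.6090 0.1065; 0.1065 0.0267]
P' = Q + AᵀP(A−BK) = [6.8590 1.6065; 1.6065 1.0267]
tr(P') = 7.8857


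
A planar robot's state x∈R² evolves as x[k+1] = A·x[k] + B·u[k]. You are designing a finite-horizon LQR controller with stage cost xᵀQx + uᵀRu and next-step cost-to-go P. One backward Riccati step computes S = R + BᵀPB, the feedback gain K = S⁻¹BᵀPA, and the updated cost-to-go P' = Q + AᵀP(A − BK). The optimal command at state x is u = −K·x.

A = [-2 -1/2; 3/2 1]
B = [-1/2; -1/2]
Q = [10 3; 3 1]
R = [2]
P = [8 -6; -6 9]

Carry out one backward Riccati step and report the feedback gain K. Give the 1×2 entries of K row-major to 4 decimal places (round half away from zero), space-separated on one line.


-0.0769 -0.3077

BᵀP = [-1.0000 -1.5000]
S = R + BᵀPB = [2] + [1.2500] = [3.2500]
BᵀPA = [-0.2500 -1.0000]
K = S⁻¹·BᵀPA = [-0.0769 -0.3077]
A−BK = [-2.0385 -0.6538; 1.4615 0.8462]
AᵀP(A−BK) = [88.2308 37.9231; 37.9231 16.6923]
P' = Q + AᵀP(A−BK) = [98.2308 40.9231; 40.9231 17.6923]
tr(P') = 115.9231


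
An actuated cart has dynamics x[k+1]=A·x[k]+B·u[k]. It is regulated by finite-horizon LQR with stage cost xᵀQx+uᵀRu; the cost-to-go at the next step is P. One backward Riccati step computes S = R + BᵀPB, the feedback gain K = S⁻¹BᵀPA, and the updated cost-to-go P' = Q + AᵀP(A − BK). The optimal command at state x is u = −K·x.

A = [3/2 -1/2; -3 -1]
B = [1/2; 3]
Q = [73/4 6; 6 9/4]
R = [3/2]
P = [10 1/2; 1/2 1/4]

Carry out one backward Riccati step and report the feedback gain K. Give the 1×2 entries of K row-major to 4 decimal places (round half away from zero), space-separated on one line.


0.8710 -0.5484

BᵀP = [6.5000 1.0000]
S = R + BᵀPB = [3/2] + [6.2500] = [7.7500]
BᵀPA = [6.7500 -4.2500]
K = S⁻¹·BᵀPA = [0.8710 -0.5484]
A−BK = [1.0645 -0.2258; -5.6129 0.6452]
AᵀP(A−BK) = [14.3710 -3.0484; -3.0484 0.9194]
P' = Q + AᵀP(A−BK) = [32.6210 2.9516; 2.9516 3.1694]
tr(P') = 35.7903


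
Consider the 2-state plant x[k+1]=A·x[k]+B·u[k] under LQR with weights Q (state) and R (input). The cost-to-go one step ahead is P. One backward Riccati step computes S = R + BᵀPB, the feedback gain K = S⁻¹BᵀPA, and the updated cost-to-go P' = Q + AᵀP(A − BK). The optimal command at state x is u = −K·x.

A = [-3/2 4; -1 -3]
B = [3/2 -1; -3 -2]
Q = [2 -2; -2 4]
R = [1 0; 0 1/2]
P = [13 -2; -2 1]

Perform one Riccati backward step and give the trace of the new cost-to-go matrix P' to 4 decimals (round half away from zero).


10.6588

BᵀP = [25.5000 -6.0000; -9.0000 0.0000]
S = R + BᵀPB = [1 0; 0 1/2] + [56.2500 -13.5000; -13.5000 9.0000] = [57.2500 -13.5000; -13.5000 9.5000]
BᵀPA = [-32.2500 120.0000; 13.5000 -36.0000]
K = S⁻¹·BᵀPA = [-0.3432 1.8085; 0.9333 -1.2195]
A−BK = [-0.0518 0.0677; -0.1632 -0.0135]
AᵀP(A−BK) = [0.5811 -1.2126; -1.2126 4.0778]
P' = Q + AᵀP(A−BK) = [2.5811 -3.2126; -3.2126 8.0778]
tr(P') = 10.6588


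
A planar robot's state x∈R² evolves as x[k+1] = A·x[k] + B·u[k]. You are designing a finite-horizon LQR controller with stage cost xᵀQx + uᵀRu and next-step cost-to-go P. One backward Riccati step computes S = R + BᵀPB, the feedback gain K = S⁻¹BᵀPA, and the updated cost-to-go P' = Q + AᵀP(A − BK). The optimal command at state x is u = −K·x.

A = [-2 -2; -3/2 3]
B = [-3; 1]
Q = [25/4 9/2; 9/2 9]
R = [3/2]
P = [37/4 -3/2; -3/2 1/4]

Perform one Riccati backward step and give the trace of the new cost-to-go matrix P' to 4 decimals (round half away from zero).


16.6800

BᵀP = [-29.2500 4.7500]
S = R + BᵀPB = [3/2] + [92.5000] = [94.0000]
BᵀPA = [51.3750 72.7500]
K = S⁻¹·BᵀPA = [0.5465 0.7739]
A−BK = [-0.3604 0.3218; -2.0465 2.2261]
AᵀP(A−BK) = [0.4839 0.6140; 0.6140 0.9461]
P' = Q + AᵀP(A−BK) = [6.7339 5.1140; 5.1140 9.9461]
tr(P') = 16.6800


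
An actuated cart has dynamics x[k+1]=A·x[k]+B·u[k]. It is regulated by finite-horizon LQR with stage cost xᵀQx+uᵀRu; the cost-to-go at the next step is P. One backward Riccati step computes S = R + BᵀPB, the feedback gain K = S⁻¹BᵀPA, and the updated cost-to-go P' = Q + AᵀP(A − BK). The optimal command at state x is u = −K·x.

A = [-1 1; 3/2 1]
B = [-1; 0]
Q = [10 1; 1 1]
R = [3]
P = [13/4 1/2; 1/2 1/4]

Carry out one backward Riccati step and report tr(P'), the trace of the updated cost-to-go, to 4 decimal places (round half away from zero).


14.5625

BᵀP = [-3.2500 -0.5000]
S = R + BᵀPB = [3] + [3.2500] = [6.2500]
BᵀPA = [2.5000 -3.7500]
K = S⁻¹·BᵀPA = [0.4000 -0.6000]
A−BK = [-0.6000 0.4000; 1.5000 1.0000]
AᵀP(A−BK) = [1.3125 -1.1250; -1.1250 2.2500]
P' = Q + AᵀP(A−BK) = [11.3125 -0.1250; -0.1250 3.2500]
tr(P') = 14.5625


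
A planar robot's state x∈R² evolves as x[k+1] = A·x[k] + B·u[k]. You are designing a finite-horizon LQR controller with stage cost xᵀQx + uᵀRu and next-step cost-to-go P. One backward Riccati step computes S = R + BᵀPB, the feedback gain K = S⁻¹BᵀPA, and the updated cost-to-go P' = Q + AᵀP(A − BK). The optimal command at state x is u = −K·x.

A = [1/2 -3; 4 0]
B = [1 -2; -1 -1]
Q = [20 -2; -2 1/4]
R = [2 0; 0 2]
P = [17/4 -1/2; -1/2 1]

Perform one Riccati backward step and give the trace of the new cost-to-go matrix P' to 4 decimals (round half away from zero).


31.7204

BᵀP = [4.7500 -1.5000; -8.0000 0.0000]
S = R + BᵀPB = [2 0; 0 2] + [6.2500 -8.0000; -8.0000 16.0000] = [8.2500 -8.0000; -8.0000 18.0000]
BᵀPA = [-3.6250 -14.2500; -4.0000 24.0000]
K = S⁻¹·BᵀPA = [-1.1509 -0.7633; -0.7337 0.9941]
A−BK = [0.1834 -0.2485; 2.1154 0.2308]
AᵀP(A−BK) = [7.9556 0.8343; 0.8343 3.5148]
P' = Q + AᵀP(A−BK) = [27.9556 -1.1657; -1.1657 3.7648]
tr(P') = 31.7204


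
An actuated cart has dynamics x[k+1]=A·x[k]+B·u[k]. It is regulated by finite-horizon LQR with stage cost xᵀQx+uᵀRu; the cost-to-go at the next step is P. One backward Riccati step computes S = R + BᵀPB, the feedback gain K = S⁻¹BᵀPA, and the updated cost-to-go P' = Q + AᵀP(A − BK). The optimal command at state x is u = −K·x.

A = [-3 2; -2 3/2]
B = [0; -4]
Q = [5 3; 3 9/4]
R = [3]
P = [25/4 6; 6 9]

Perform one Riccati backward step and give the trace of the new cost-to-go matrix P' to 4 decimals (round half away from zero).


BᵀP = [-24.0000 -36.0000]
S = R + BᵀPB = [3] + [144.0000] = [147.0000]
BᵀPA = [144.0000 -102.0000]
K = S⁻¹·BᵀPA = [0.9796 -0.6939]
A−BK = [-3.0000 2.0000; 1.9184 -1.2755]
AᵀP(A−BK) = [23.1888 -15.5816; -15.5816 10.4745]
P' = Q + AᵀP(A−BK) = [28.1888 -12.5816; -12.5816 12.7245]
tr(P') = 40.9133

40.9133


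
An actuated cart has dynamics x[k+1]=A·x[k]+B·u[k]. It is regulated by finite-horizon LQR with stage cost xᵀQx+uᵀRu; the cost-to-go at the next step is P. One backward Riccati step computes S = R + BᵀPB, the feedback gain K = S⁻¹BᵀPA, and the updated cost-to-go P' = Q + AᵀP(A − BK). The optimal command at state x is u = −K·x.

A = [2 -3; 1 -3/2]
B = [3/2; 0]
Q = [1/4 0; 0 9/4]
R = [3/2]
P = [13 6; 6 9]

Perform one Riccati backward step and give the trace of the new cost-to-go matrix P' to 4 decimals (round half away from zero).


BᵀP = [19.5000 9.0000]
S = R + BᵀPB = [3/2] + [29.2500] = [30.7500]
BᵀPA = [48.0000 -72.0000]
K = S⁻¹·BᵀPA = [1.5610 -2.3415]
A−BK = [-0.3415 0.5122; 1.0000 -1.5000]
AᵀP(A−BK) = [10.0732 -15.1098; -15.1098 22.6646]
P' = Q + AᵀP(A−BK) = [10.3232 -15.1098; -15.1098 24.9146]
tr(P') = 35.2378

35.2378


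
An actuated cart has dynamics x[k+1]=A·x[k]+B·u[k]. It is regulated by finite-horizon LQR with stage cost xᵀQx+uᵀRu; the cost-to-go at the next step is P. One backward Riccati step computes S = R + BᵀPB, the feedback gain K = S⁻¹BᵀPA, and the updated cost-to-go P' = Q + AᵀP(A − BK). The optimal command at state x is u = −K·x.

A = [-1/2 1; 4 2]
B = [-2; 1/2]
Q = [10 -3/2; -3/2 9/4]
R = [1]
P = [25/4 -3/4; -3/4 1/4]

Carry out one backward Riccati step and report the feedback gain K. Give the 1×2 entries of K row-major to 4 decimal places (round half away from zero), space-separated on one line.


BᵀP = [-12.8750 1.6250]
S = R + BᵀPB = [1] + [26.5625] = [27.5625]
BᵀPA = [12.9375 -9.6250]
K = S⁻¹·BᵀPA = [0.4694 -0.3492]
A−BK = [0.4388 0.3016; 3.7653 2.1746]
AᵀP(A−BK) = [2.4898 1.1429; 1.1429 0.8889]
P' = Q + AᵀP(A−BK) = [12.4898 -0.3571; -0.3571 3.1389]
tr(P') = 15.6287

0.4694 -0.3492


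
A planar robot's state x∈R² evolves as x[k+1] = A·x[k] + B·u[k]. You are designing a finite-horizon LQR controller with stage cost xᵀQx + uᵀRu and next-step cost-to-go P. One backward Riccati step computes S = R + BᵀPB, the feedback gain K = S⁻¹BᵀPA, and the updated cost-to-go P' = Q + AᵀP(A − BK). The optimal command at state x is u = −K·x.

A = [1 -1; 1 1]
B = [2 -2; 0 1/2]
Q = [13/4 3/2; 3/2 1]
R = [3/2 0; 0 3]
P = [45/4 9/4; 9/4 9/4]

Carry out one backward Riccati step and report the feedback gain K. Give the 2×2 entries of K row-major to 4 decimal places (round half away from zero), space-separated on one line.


0.5947 -0.1067 0.0152 0.3050

BᵀP = [22.5000 4.5000; -21.3750 -3.3750]
S = R + BᵀPB = [3/2 0; 0 3] + [45.0000 -42.7500; -42.7500 41.0625] = [46.5000 -42.7500; -42.7500 44.0625]
BᵀPA = [27.0000 -18.0000; -24.7500 18.0000]
K = S⁻¹·BᵀPA = [0.5947 -0.1067; 0.0152 0.3050]
A−BK = [-0.1588 -0.1766; 0.9924 0.8475]
AᵀP(A−BK) = [2.3215 1.4295; 1.4295 1.5896]
P' = Q + AᵀP(A−BK) = [5.5715 2.9295; 2.9295 2.5896]
tr(P') = 8.1611


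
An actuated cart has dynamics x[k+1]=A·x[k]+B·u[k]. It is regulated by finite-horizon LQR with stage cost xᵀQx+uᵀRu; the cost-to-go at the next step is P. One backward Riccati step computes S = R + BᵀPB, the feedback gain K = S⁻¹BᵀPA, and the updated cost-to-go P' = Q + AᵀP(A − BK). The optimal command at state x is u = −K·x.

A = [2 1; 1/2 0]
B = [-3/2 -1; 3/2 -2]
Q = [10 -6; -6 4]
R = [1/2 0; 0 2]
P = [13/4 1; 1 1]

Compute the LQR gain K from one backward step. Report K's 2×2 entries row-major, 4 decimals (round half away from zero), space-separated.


-0.7854 -0.4333 -0.7056 -0.2859

BᵀP = [-3.3750 0.0000; -5.2500 -3.0000]
S = R + BᵀPB = [1/2 0; 0 2] + [5.0625 3.3750; 3.3750 11.2500] = [5.5625 3.3750; 3.3750 13.2500]
BᵀPA = [-6.7500 -3.3750; -12.0000 -5.2500]
K = S⁻¹·BᵀPA = [-0.7854 -0.4333; -0.7056 -0.2859]
A−BK = [0.1163 0.0642; 0.2668 0.0782]
AᵀP(A−BK) = [1.4814 0.6449; 0.6449 0.2869]
P' = Q + AᵀP(A−BK) = [11.4814 -5.3551; -5.3551 4.2869]
tr(P') = 15.7683


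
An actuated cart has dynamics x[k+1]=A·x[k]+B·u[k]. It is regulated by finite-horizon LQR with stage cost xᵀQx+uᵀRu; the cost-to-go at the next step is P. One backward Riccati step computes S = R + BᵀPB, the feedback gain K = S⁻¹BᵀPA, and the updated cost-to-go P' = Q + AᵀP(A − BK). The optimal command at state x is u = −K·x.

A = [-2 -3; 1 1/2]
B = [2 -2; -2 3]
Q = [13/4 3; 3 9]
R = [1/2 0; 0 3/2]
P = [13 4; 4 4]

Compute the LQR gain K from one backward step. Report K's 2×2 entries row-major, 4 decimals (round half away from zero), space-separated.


-1.5634 -3.0034 -0.5851 -1.5451

BᵀP = [18.0000 0.0000; -14.0000 4.0000]
S = R + BᵀPB = [1/2 0; 0 3/2] + [36.0000 -36.0000; -36.0000 40.0000] = [36.5000 -36.0000; -36.0000 41.5000]
BᵀPA = [-36.0000 -54.0000; 32.0000 44.0000]
K = S⁻¹·BᵀPA = [-1.5634 -3.0034; -0.5851 -1.5451]
A−BK = [-0.0434 -0.0834; -0.3714 -0.8714]
AᵀP(A−BK) = [2.4411 5.3211; 5.3211 11.8011]
P' = Q + AᵀP(A−BK) = [5.6911 8.3211; 8.3211 20.8011]
tr(P') = 26.4923


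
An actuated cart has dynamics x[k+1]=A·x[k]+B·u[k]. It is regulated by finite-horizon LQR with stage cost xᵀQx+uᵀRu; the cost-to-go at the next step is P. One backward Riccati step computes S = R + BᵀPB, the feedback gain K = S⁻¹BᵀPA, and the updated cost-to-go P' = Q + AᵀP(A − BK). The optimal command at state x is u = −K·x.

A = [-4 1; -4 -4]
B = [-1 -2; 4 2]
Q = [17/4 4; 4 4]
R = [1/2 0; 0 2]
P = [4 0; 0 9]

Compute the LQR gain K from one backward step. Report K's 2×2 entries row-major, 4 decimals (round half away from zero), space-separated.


-2.2928 -0.9833 2.6560 -0.0247

BᵀP = [-4.0000 36.0000; -8.0000 18.0000]
S = R + BᵀPB = [1/2 0; 0 2] + [148.0000 80.0000; 80.0000 52.0000] = [148.5000 80.0000; 80.0000 54.0000]
BᵀPA = [-128.0000 -148.0000; -40.0000 -80.0000]
K = S⁻¹·BᵀPA = [-2.2928 -0.9833; 2.6560 -0.0247]
A−BK = [-0.9809 -0.0327; -0.1408 -0.0173]
AᵀP(A−BK) = [20.7634 1.1464; 1.1464 0.4917]
P' = Q + AᵀP(A−BK) = [25.0134 5.1464; 5.1464 4.4917]
tr(P') = 29.5051


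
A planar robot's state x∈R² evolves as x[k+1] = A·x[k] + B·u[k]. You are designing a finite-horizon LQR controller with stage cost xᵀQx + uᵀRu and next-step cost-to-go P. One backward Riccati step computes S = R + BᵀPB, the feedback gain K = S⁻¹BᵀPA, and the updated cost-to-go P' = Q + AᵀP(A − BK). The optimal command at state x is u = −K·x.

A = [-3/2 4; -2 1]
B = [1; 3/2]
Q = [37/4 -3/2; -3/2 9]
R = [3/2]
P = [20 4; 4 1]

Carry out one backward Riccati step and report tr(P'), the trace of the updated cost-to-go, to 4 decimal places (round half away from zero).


BᵀP = [26.0000 5.5000]
S = R + BᵀPB = [3/2] + [34.2500] = [35.7500]
BᵀPA = [-50.0000 109.5000]
K = S⁻¹·BᵀPA = [-1.3986 3.0629]
A−BK = [-0.1014 0.9371; 0.0979 -3.5944]
AᵀP(A−BK) = [3.0699 -6.8531; -6.8531 17.6084]
P' = Q + AᵀP(A−BK) = [12.3199 -8.3531; -8.3531 26.6084]
tr(P') = 38.9283

38.9283


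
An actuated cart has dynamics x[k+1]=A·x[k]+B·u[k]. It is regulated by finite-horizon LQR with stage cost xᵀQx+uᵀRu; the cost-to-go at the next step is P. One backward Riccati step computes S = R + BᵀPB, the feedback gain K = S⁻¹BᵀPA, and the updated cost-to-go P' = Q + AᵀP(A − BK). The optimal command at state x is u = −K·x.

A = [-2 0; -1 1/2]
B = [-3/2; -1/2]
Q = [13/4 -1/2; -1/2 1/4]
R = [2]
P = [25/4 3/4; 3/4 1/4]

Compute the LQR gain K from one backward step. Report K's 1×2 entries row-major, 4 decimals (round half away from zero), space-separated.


1.2029 -0.0362

BᵀP = [-9.7500 -1.2500]
S = R + BᵀPB = [2] + [15.2500] = [17.2500]
BᵀPA = [20.7500 -0.6250]
K = S⁻¹·BᵀPA = [1.2029 -0.0362]
A−BK = [-0.1957 -0.0543; -0.3986 0.4819]
AᵀP(A−BK) = [3.2899 -0.1232; -0.1232 0.0399]
P' = Q + AᵀP(A−BK) = [6.5399 -0.6232; -0.6232 0.2899]
tr(P') = 6.8297


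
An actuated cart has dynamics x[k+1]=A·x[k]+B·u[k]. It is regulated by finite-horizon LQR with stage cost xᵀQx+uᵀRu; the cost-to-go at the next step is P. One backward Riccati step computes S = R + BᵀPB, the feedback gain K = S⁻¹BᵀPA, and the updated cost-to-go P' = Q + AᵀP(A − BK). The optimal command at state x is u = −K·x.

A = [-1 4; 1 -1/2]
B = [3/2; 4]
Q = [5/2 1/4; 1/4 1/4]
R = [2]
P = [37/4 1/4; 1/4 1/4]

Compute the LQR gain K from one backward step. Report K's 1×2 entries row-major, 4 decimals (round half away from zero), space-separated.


-0.4528 1.9727

BᵀP = [14.8750 1.3750]
S = R + BᵀPB = [2] + [27.8125] = [29.8125]
BᵀPA = [-13.5000 58.8125]
K = S⁻¹·BᵀPA = [-0.4528 1.9727]
A−BK = [-0.3208 1.0409; 2.8113 -8.3910]
AᵀP(A−BK) = [2.8868 -9.3679; -9.3679 31.0404]
P' = Q + AᵀP(A−BK) = [5.3868 -9.1179; -9.1179 31.2904]
tr(P') = 36.6771


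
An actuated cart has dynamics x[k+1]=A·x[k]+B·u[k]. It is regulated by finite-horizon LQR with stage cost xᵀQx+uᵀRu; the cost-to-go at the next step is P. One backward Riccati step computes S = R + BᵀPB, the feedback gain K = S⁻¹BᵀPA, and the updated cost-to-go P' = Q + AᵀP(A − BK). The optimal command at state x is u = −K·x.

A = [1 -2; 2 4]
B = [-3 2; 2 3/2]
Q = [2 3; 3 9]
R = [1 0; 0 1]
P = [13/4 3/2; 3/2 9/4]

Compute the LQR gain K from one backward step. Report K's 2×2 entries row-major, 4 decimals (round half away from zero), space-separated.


0.2435 1.1757 0.8833 0.8507

BᵀP = [-6.7500 0.0000; 8.7500 6.3750]
S = R + BᵀPB = [1 0; 0 1] + [20.2500 -13.5000; -13.5000 27.0625] = [21.2500 -13.5000; -13.5000 28.0625]
BᵀPA = [-6.7500 13.5000; 21.5000 8.0000]
K = S⁻¹·BᵀPA = [0.2435 1.1757; 0.8833 0.8507]
A−BK = [-0.0361 -0.1742; 0.1881 0.3725]
AᵀP(A−BK) = [0.9029 1.1464; 1.1464 2.3222]
P' = Q + AᵀP(A−BK) = [2.9029 4.1464; 4.1464 11.3222]
tr(P') = 14.2251


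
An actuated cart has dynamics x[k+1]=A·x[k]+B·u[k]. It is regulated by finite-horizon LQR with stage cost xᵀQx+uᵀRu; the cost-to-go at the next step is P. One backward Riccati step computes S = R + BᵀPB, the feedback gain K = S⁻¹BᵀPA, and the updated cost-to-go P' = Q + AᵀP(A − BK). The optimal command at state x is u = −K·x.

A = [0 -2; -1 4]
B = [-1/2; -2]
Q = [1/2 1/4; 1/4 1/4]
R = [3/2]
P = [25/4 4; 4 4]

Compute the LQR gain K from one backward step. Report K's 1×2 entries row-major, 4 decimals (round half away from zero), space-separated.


0.3695 -0.6559

BᵀP = [-11.1250 -10.0000]
S = R + BᵀPB = [3/2] + [25.5625] = [27.0625]
BᵀPA = [10.0000 -17.7500]
K = S⁻¹·BᵀPA = [0.3695 -0.6559]
A−BK = [0.1848 -2.3279; -0.2610 2.6882]
AᵀP(A−BK) = [0.3048 -1.4411; -1.4411 13.3580]
P' = Q + AᵀP(A−BK) = [0.8048 -1.1911; -1.1911 13.6080]
tr(P') = 14.4128


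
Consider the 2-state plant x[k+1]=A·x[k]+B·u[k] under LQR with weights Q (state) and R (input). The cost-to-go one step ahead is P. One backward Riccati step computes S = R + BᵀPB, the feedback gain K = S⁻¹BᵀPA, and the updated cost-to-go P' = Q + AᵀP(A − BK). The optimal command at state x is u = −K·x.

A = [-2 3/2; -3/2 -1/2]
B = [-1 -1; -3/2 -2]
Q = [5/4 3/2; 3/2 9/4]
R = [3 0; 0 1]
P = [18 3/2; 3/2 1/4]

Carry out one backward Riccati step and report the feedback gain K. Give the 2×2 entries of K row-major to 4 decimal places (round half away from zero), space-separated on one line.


0.4539 -0.3284 1.3118 -0.8699

BᵀP = [-20.2500 -1.8750; -21.0000 -2.0000]
S = R + BᵀPB = [3 0; 0 1] + [23.0625 24.0000; 24.0000 25.0000] = [26.0625 24.0000; 24.0000 26.0000]
BᵀPA = [43.3125 -29.4375; 45.0000 -30.5000]
K = S⁻¹·BᵀPA = [0.4539 -0.3284; 1.3118 -0.8699]
A−BK = [-0.2343 0.3017; 1.8044 -2.7325]
AᵀP(A−BK) = [2.8727 -2.3164; -2.3164 2.1121]
P' = Q + AᵀP(A−BK) = [4.1227 -0.8164; -0.8164 4.3621]
tr(P') = 8.4848


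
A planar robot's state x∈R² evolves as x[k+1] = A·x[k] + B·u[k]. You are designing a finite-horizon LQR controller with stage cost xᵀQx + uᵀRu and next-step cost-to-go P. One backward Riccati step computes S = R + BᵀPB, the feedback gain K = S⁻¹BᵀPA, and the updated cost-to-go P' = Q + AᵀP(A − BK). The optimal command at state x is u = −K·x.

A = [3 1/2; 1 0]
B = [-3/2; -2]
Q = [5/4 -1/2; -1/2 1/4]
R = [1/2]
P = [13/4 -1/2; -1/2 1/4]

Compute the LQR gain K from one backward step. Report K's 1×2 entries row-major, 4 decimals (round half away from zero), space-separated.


-1.9570 -0.3333

BᵀP = [-3.8750 0.2500]
S = R + BᵀPB = [1/2] + [5.3125] = [5.8125]
BᵀPA = [-11.3750 -1.9375]
K = S⁻¹·BᵀPA = [-1.9570 -0.3333]
A−BK = [0.0645 0.0000; -2.9140 -0.6667]
AᵀP(A−BK) = [4.2392 0.8333; 0.8333 0.1667]
P' = Q + AᵀP(A−BK) = [5.4892 0.3333; 0.3333 0.4167]
tr(P') = 5.9059


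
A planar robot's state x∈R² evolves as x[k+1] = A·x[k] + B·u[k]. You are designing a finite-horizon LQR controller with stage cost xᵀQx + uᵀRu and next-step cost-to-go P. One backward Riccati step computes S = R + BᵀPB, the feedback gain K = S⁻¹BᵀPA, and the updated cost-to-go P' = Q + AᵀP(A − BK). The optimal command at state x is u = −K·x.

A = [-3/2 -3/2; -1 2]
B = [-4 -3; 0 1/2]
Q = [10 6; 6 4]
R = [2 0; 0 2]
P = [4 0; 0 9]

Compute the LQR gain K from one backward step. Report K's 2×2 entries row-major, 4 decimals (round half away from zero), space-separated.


0.9021 -0.9362 -0.7404 1.7872

BᵀP = [-16.0000 0.0000; -12.0000 4.5000]
S = R + BᵀPB = [2 0; 0 2] + [64.0000 48.0000; 48.0000 38.2500] = [66.0000 48.0000; 48.0000 40.2500]
BᵀPA = [24.0000 24.0000; 13.5000 27.0000]
K = S⁻¹·BᵀPA = [0.9021 -0.9362; -0.7404 1.7872]
A−BK = [-0.1128 0.1170; -0.6298 1.1064]
AᵀP(A−BK) = [6.3447 -10.6596; -10.6596 19.2128]
P' = Q + AᵀP(A−BK) = [16.3447 -4.6596; -4.6596 23.2128]
tr(P') = 39.5574


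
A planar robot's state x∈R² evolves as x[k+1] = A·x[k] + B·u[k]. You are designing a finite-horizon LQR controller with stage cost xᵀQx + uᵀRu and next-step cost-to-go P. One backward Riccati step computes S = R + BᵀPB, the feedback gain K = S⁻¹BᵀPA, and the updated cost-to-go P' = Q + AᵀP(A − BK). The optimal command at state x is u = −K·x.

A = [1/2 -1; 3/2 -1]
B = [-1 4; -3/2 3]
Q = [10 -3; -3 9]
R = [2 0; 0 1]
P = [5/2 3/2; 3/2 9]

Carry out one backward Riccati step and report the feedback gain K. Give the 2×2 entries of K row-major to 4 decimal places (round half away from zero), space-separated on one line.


BᵀP = [-4.7500 -15.0000; 14.5000 33.0000]
S = R + BᵀPB = [2 0; 0 1] + [27.2500 -64.0000; -64.0000 157.0000] = [29.2500 -64.0000; -64.0000 158.0000]
BᵀPA = [-24.8750 19.7500; 56.7500 -47.5000]
K = S⁻¹·BᵀPA = [-0.5676 0.1532; 0.1293 -0.2386]
A−BK = [-0.5847 0.1075; 0.2608 -0.0545]
AᵀP(A−BK) = [1.6703 -0.3999; -0.3999 0.1419]
P' = Q + AᵀP(A−BK) = [11.6703 -3.3999; -3.3999 9.1419]
tr(P') = 20.8122

-0.5676 0.1532 0.1293 -0.2386


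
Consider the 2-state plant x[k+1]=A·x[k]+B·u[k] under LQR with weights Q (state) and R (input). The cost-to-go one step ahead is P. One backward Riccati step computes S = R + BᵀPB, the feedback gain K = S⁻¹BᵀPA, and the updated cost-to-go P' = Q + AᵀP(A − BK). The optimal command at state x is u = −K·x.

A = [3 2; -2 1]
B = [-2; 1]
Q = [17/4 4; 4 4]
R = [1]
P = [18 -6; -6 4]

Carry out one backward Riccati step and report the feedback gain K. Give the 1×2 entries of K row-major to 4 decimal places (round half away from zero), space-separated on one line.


BᵀP = [-42.0000 16.0000]
S = R + BᵀPB = [1] + [100.0000] = [101.0000]
BᵀPA = [-158.0000 -68.0000]
K = S⁻¹·BᵀPA = [-1.5644 -0.6733]
A−BK = [-0.1287 0.6535; -0.4356 1.6733]
AᵀP(A−BK) = [2.8317 -0.3762; -0.3762 6.2178]
P' = Q + AᵀP(A−BK) = [7.0817 3.6238; 3.6238 10.2178]
tr(P') = 17.2995

-1.5644 -0.6733


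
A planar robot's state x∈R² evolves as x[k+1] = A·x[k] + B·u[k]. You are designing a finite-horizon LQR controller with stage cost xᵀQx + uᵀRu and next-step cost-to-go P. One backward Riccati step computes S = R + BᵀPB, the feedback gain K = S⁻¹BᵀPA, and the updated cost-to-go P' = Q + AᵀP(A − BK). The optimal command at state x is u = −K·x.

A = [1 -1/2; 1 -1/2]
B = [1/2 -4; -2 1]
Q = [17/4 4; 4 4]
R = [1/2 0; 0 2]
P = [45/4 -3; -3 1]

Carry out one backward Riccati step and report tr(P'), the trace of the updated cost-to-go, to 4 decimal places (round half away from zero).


8.5555

BᵀP = [11.6250 -3.5000; -48.0000 13.0000]
S = R + BᵀPB = [1/2 0; 0 2] + [12.8125 -50.0000; -50.0000 205.0000] = [13.3125 -50.0000; -50.0000 207.0000]
BᵀPA = [8.1250 -4.0625; -35.0000 17.5000]
K = S⁻¹·BᵀPA = [-0.2664 0.1332; -0.2334 0.1167]
A−BK = [0.1995 -0.0997; 0.7006 -0.3503]
AᵀP(A−BK) = [0.2444 -0.1222; -0.1222 0.0611]
P' = Q + AᵀP(A−BK) = [4.4944 3.8778; 3.8778 4.0611]
tr(P') = 8.5555


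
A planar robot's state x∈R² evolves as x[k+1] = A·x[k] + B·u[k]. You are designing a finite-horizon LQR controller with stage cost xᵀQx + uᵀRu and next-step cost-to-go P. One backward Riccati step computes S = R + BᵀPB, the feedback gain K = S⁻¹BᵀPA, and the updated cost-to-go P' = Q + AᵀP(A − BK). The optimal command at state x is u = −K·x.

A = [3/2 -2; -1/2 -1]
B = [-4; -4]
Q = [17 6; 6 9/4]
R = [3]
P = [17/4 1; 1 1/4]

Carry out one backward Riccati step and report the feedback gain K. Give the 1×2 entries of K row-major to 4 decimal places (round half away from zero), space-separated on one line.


BᵀP = [-21.0000 -5.0000]
S = R + BᵀPB = [3] + [104.0000] = [107.0000]
BᵀPA = [-29.0000 47.0000]
K = S⁻¹·BᵀPA = [-0.2710 0.4393]
A−BK = [0.4159 -0.2430; -1.5841 0.7570]
AᵀP(A−BK) = [0.2652 -0.3867; -0.3867 0.6051]
P' = Q + AᵀP(A−BK) = [17.2652 5.6133; 5.6133 2.8551]
tr(P') = 20.1203

-0.2710 0.4393


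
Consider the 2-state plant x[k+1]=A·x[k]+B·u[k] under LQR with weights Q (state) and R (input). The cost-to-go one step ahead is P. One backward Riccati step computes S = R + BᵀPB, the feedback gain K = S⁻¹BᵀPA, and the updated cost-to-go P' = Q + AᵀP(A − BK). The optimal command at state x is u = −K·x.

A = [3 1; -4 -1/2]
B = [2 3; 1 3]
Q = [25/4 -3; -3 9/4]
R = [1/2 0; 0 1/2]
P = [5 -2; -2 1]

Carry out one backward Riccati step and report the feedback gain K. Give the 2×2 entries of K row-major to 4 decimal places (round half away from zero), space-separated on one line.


BᵀP = [8.0000 -3.0000; 9.0000 -3.0000]
S = R + BᵀPB = [1/2 0; 0 1/2] + [13.0000 15.0000; 15.0000 18.0000] = [13.5000 15.0000; 15.0000 18.5000]
BᵀPA = [36.0000 9.5000; 39.0000 10.5000]
K = S⁻¹·BᵀPA = [3.2727 0.7374; -0.5455 -0.0303]
A−BK = [-1.9091 -0.3838; -5.6364 -1.1465]
AᵀP(A−BK) = [12.4545 2.6364; 2.6364 0.5631]
P' = Q + AᵀP(A−BK) = [18.7045 -0.3636; -0.3636 2.8131]
tr(P') = 21.5177

3.2727 0.7374 -0.5455 -0.0303


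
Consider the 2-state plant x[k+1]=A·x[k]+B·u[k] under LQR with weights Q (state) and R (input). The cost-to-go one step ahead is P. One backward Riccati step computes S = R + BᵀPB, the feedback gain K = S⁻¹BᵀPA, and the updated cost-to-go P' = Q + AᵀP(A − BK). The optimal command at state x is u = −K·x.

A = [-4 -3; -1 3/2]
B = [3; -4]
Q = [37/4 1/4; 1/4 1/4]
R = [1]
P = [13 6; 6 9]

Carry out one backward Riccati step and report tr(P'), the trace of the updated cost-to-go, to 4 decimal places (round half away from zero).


298.8686

BᵀP = [15.0000 -18.0000]
S = R + BᵀPB = [1] + [117.0000] = [118.0000]
BᵀPA = [-42.0000 -72.0000]
K = S⁻¹·BᵀPA = [-0.3559 -0.6102]
A−BK = [-2.9322 -1.1695; -2.4237 -0.9407]
AᵀP(A−BK) = [250.0508 98.8729; 98.8729 39.3178]
P' = Q + AᵀP(A−BK) = [259.3008 99.1229; 99.1229 39.5678]
tr(P') = 298.8686


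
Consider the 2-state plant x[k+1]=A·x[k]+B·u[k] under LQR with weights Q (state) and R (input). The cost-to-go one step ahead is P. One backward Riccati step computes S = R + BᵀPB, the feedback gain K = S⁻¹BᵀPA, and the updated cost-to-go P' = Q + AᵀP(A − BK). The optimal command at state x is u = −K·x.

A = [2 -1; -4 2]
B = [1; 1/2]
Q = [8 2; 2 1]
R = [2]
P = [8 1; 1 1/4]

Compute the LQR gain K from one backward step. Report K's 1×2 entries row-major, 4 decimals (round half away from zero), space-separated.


1.1299 -0.5650

BᵀP = [8.5000 1.1250]
S = R + BᵀPB = [2] + [9.0625] = [11.0625]
BᵀPA = [12.5000 -6.2500]
K = S⁻¹·BᵀPA = [1.1299 -0.5650]
A−BK = [0.8701 -0.4350; -4.5650 2.2825]
AᵀP(A−BK) = [5.8757 -2.9379; -2.9379 1.4689]
P' = Q + AᵀP(A−BK) = [13.8757 -0.9379; -0.9379 2.4689]
tr(P') = 16.3446


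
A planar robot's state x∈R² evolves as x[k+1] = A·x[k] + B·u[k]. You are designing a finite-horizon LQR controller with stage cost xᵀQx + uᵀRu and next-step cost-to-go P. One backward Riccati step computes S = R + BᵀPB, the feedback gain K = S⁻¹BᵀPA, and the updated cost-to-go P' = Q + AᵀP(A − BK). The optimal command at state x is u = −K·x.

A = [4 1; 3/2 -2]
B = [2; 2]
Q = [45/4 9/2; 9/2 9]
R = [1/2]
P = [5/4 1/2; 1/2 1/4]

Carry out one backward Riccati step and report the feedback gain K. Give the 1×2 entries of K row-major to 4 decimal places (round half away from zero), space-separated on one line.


1.5476 0.0476

BᵀP = [3.5000 1.5000]
S = R + BᵀPB = [1/2] + [10.0000] = [10.5000]
BᵀPA = [16.2500 0.5000]
K = S⁻¹·BᵀPA = [1.5476 0.0476]
A−BK = [0.9048 0.9048; -1.5952 -2.0952]
AᵀP(A−BK) = [1.4137 0.2262; 0.2262 0.2262]
P' = Q + AᵀP(A−BK) = [12.6637 4.7262; 4.7262 9.2262]
tr(P') = 21.8899


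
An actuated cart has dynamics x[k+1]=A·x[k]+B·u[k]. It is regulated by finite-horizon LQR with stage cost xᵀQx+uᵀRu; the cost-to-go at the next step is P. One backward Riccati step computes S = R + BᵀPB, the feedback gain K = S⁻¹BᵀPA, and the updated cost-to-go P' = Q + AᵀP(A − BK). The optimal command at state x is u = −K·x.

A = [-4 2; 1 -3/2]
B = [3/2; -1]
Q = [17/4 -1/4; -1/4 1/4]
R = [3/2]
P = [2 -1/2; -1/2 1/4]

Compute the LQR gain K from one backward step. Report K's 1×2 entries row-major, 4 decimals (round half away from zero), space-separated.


BᵀP = [3.5000 -1.0000]
S = R + BᵀPB = [3/2] + [6.2500] = [7.7500]
BᵀPA = [-15.0000 8.5000]
K = S⁻¹·BᵀPA = [-1.9355 1.0968]
A−BK = [-1.0968 0.3548; -0.9355 -0.4032]
AᵀP(A−BK) = [7.2177 -3.9234; -3.9234 2.2399]
P' = Q + AᵀP(A−BK) = [11.4677 -4.1734; -4.1734 2.4899]
tr(P') = 13.9577

-1.9355 1.0968


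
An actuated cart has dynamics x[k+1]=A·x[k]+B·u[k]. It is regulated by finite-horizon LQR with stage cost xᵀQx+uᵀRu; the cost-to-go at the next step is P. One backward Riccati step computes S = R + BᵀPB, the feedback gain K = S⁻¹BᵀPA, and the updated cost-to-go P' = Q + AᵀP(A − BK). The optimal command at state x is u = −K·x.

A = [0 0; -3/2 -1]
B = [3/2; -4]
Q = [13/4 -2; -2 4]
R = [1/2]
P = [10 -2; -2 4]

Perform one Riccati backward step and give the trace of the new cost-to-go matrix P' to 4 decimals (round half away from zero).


BᵀP = [23.0000 -19.0000]
S = R + BᵀPB = [1/2] + [110.5000] = [111.0000]
BᵀPA = [28.5000 19.0000]
K = S⁻¹·BᵀPA = [0.2568 0.1712]
A−BK = [-0.3851 -0.2568; -0.4730 -0.3153]
AᵀP(A−BK) = [1.6824 1.1216; 1.1216 0.7477]
P' = Q + AᵀP(A−BK) = [4.9324 -0.8784; -0.8784 4.7477]
tr(P') = 9.6802

9.6802


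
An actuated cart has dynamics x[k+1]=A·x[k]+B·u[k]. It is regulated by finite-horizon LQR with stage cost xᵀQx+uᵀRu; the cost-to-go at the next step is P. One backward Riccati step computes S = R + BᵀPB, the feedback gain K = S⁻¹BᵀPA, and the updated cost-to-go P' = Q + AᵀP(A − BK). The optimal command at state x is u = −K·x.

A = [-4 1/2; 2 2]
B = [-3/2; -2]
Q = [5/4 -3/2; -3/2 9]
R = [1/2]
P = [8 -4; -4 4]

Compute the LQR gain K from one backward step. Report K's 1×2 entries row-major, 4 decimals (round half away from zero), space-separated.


BᵀP = [-4.0000 -2.0000]
S = R + BᵀPB = [1/2] + [10.0000] = [10.5000]
BᵀPA = [12.0000 -6.0000]
K = S⁻¹·BᵀPA = [1.1429 -0.5714]
A−BK = [-2.2857 -0.3571; 4.2857 0.8571]
AᵀP(A−BK) = [194.2857 34.8571; 34.8571 6.5714]
P' = Q + AᵀP(A−BK) = [195.5357 33.3571; 33.3571 15.5714]
tr(P') = 211.1071

1.1429 -0.5714


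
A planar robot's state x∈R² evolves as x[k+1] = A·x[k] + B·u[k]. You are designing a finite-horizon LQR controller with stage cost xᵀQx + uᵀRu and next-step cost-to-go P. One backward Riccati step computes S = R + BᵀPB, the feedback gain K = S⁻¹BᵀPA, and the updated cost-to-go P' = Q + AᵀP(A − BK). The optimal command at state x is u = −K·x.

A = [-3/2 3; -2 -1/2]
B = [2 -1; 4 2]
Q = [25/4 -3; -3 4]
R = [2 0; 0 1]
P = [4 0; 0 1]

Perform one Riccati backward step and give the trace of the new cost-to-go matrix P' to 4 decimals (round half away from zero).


14.2778

BᵀP = [8.0000 4.0000; -4.0000 2.0000]
S = R + BᵀPB = [2 0; 0 1] + [32.0000 0.0000; 0.0000 8.0000] = [34.0000 0.0000; 0.0000 9.0000]
BᵀPA = [-20.0000 22.0000; 2.0000 -13.0000]
K = S⁻¹·BᵀPA = [-0.5882 0.6471; 0.2222 -1.4444]
A−BK = [-0.1013 0.2614; -0.0915 -0.1993]
AᵀP(A−BK) = [0.7908 -1.1699; -1.1699 3.2369]
P' = Q + AᵀP(A−BK) = [7.0408 -4.1699; -4.1699 7.2369]
tr(P') = 14.2778


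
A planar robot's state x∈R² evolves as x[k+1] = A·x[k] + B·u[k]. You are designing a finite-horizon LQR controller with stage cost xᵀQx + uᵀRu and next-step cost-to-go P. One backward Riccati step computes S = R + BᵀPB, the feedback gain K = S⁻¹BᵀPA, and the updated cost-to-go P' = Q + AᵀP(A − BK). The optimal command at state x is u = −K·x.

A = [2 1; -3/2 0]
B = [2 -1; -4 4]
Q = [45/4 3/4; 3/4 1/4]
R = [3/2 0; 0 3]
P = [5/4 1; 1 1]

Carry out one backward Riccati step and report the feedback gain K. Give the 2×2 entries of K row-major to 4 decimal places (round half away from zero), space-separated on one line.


BᵀP = [-1.5000 -2.0000; 2.7500 3.0000]
S = R + BᵀPB = [3/2 0; 0 3] + [5.0000 -6.5000; -6.5000 9.2500] = [6.5000 -6.5000; -6.5000 12.2500]
BᵀPA = [0.0000 -1.5000; 1.0000 2.7500]
K = S⁻¹·BᵀPA = [0.1739 -0.0134; 0.1739 0.2174]
A−BK = [1.8261 1.2441; -1.5000 -0.9231]
AᵀP(A−BK) = [1.0761 0.7826; 0.7826 0.6321]
P' = Q + AᵀP(A−BK) = [12.3261 1.5326; 1.5326 0.8821]
tr(P') = 13.2082

0.1739 -0.0134 0.1739 0.2174


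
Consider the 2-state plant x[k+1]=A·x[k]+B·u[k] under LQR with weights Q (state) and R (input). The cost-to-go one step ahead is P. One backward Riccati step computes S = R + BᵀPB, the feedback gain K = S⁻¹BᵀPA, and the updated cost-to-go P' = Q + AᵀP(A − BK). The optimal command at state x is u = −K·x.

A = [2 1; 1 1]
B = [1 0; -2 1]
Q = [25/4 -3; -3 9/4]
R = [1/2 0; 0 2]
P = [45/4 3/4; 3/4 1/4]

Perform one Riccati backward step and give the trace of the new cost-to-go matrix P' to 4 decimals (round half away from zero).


18.5514

BᵀP = [9.7500 0.2500; 0.7500 0.2500]
S = R + BᵀPB = [1/2 0; 0 2] + [9.2500 0.2500; 0.2500 0.2500] = [9.7500 0.2500; 0.2500 2.2500]
BᵀPA = [19.7500 10.0000; 1.7500 1.0000]
K = S⁻¹·BᵀPA = [2.0114 1.0171; 0.5543 0.3314]
A−BK = [-0.0114 -0.0171; 4.4686 2.7029]
AᵀP(A−BK) = [7.5543 4.3314; 4.3314 2.4971]
P' = Q + AᵀP(A−BK) = [13.8043 1.3314; 1.3314 4.7471]
tr(P') = 18.5514


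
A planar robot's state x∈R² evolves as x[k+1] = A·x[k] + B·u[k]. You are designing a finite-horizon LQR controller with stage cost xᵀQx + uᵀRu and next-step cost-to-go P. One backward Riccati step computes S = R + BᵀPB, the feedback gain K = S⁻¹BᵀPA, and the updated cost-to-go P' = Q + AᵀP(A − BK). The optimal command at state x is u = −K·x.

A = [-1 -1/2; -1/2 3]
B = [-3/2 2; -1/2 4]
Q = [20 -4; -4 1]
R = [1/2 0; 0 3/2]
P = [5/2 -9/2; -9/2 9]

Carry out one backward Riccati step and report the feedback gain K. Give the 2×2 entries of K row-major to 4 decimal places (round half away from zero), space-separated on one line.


BᵀP = [-1.5000 2.2500; -13.0000 27.0000]
S = R + BᵀPB = [1/2 0; 0 3/2] + [1.1250 6.0000; 6.0000 82.0000] = [1.6250 6.0000; 6.0000 83.5000]
BᵀPA = [0.3750 7.5000; -0.5000 87.5000]
K = S⁻¹·BᵀPA = [0.3442 1.0157; -0.0307 0.9749]
A−BK = [-0.4223 -0.9263; -0.2050 -0.3918]
AᵀP(A−BK) = [0.1056 0.2316; 0.2316 2.2018]
P' = Q + AᵀP(A−BK) = [20.1056 -3.7684; -3.7684 3.2018]
tr(P') = 23.3074

0.3442 1.0157 -0.0307 0.9749


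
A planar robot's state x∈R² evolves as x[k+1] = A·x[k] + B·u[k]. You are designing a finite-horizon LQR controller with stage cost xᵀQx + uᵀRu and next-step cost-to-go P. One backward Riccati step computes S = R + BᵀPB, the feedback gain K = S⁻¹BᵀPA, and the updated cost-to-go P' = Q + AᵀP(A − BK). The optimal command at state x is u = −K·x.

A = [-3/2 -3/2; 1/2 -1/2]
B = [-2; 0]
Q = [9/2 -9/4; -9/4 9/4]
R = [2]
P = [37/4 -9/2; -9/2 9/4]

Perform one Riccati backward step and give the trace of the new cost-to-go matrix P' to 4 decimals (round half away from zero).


BᵀP = [-18.5000 9.0000]
S = R + BᵀPB = [2] + [37.0000] = [39.0000]
BᵀPA = [32.2500 23.2500]
K = S⁻¹·BᵀPA = [0.8269 0.5962]
A−BK = [0.1538 -0.3077; 0.5000 -0.5000]
AᵀP(A−BK) = [1.4567 1.0240; 1.0240 0.7644]
P' = Q + AᵀP(A−BK) = [5.9567 -1.2260; -1.2260 3.0144]
tr(P') = 8.9712

8.9712
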